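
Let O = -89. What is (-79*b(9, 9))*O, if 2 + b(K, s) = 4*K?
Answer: 239054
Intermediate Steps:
b(K, s) = -2 + 4*K
(-79*b(9, 9))*O = -79*(-2 + 4*9)*(-89) = -79*(-2 + 36)*(-89) = -79*34*(-89) = -2686*(-89) = 239054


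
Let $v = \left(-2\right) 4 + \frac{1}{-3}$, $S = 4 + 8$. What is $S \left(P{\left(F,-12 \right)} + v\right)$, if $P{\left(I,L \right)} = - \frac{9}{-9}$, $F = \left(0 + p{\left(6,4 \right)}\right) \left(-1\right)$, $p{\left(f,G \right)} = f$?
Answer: $-88$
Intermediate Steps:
$F = -6$ ($F = \left(0 + 6\right) \left(-1\right) = 6 \left(-1\right) = -6$)
$S = 12$
$P{\left(I,L \right)} = 1$ ($P{\left(I,L \right)} = \left(-9\right) \left(- \frac{1}{9}\right) = 1$)
$v = - \frac{25}{3}$ ($v = -8 - \frac{1}{3} = - \frac{25}{3} \approx -8.3333$)
$S \left(P{\left(F,-12 \right)} + v\right) = 12 \left(1 - \frac{25}{3}\right) = 12 \left(- \frac{22}{3}\right) = -88$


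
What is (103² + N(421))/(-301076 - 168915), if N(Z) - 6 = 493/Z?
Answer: -4469408/197866211 ≈ -0.022588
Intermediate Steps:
N(Z) = 6 + 493/Z
(103² + N(421))/(-301076 - 168915) = (103² + (6 + 493/421))/(-301076 - 168915) = (10609 + (6 + 493*(1/421)))/(-469991) = (10609 + (6 + 493/421))*(-1/469991) = (10609 + 3019/421)*(-1/469991) = (4469408/421)*(-1/469991) = -4469408/197866211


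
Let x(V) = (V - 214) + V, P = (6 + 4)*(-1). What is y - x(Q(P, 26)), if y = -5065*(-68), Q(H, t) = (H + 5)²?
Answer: 344584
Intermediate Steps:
P = -10 (P = 10*(-1) = -10)
Q(H, t) = (5 + H)²
x(V) = -214 + 2*V (x(V) = (-214 + V) + V = -214 + 2*V)
y = 344420
y - x(Q(P, 26)) = 344420 - (-214 + 2*(5 - 10)²) = 344420 - (-214 + 2*(-5)²) = 344420 - (-214 + 2*25) = 344420 - (-214 + 50) = 344420 - 1*(-164) = 344420 + 164 = 344584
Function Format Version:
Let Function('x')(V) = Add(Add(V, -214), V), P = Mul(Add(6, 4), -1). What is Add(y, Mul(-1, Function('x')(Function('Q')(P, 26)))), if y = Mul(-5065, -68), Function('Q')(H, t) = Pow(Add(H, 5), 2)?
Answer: 344584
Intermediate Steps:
P = -10 (P = Mul(10, -1) = -10)
Function('Q')(H, t) = Pow(Add(5, H), 2)
Function('x')(V) = Add(-214, Mul(2, V)) (Function('x')(V) = Add(Add(-214, V), V) = Add(-214, Mul(2, V)))
y = 344420
Add(y, Mul(-1, Function('x')(Function('Q')(P, 26)))) = Add(344420, Mul(-1, Add(-214, Mul(2, Pow(Add(5, -10), 2))))) = Add(344420, Mul(-1, Add(-214, Mul(2, Pow(-5, 2))))) = Add(344420, Mul(-1, Add(-214, Mul(2, 25)))) = Add(344420, Mul(-1, Add(-214, 50))) = Add(344420, Mul(-1, -164)) = Add(344420, 164) = 344584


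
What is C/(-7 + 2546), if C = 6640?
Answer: 6640/2539 ≈ 2.6152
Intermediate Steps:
C/(-7 + 2546) = 6640/(-7 + 2546) = 6640/2539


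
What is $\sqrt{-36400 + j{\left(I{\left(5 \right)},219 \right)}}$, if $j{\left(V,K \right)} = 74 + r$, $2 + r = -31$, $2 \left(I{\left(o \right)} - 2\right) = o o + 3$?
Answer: $i \sqrt{36359} \approx 190.68 i$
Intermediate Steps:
$I{\left(o \right)} = \frac{7}{2} + \frac{o^{2}}{2}$ ($I{\left(o \right)} = 2 + \frac{o o + 3}{2} = 2 + \frac{o^{2} + 3}{2} = 2 + \frac{3 + o^{2}}{2} = 2 + \left(\frac{3}{2} + \frac{o^{2}}{2}\right) = \frac{7}{2} + \frac{o^{2}}{2}$)
$r = -33$ ($r = -2 - 31 = -33$)
$j{\left(V,K \right)} = 41$ ($j{\left(V,K \right)} = 74 - 33 = 41$)
$\sqrt{-36400 + j{\left(I{\left(5 \right)},219 \right)}} = \sqrt{-36400 + 41} = \sqrt{-36359} = i \sqrt{36359}$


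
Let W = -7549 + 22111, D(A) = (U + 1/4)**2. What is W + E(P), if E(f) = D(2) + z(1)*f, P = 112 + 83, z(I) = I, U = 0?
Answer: 236113/16 ≈ 14757.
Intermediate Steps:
D(A) = 1/16 (D(A) = (0 + 1/4)**2 = (1/4)**2 = 1/16)
P = 195
E(f) = 1/16 + f (E(f) = 1/16 + 1*f = 1/16 + f)
W = 14562
W + E(P) = 14562 + (1/16 + 195) = 14562 + 3121/16 = 236113/16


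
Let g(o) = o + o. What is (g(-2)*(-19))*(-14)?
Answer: -1064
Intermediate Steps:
g(o) = 2*o
(g(-2)*(-19))*(-14) = ((2*(-2))*(-19))*(-14) = -4*(-19)*(-14) = 76*(-14) = -1064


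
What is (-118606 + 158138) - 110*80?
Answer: 30732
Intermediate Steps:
(-118606 + 158138) - 110*80 = 39532 - 8800 = 30732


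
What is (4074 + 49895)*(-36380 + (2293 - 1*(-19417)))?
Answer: -791725230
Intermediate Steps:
(4074 + 49895)*(-36380 + (2293 - 1*(-19417))) = 53969*(-36380 + (2293 + 19417)) = 53969*(-36380 + 21710) = 53969*(-14670) = -791725230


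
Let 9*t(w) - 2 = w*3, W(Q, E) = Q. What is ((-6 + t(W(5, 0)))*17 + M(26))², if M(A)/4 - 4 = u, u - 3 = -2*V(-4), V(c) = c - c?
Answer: 142129/81 ≈ 1754.7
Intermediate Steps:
V(c) = 0
t(w) = 2/9 + w/3 (t(w) = 2/9 + (w*3)/9 = 2/9 + (3*w)/9 = 2/9 + w/3)
u = 3 (u = 3 - 2*0 = 3 + 0 = 3)
M(A) = 28 (M(A) = 16 + 4*3 = 16 + 12 = 28)
((-6 + t(W(5, 0)))*17 + M(26))² = ((-6 + (2/9 + (⅓)*5))*17 + 28)² = ((-6 + (2/9 + 5/3))*17 + 28)² = ((-6 + 17/9)*17 + 28)² = (-37/9*17 + 28)² = (-629/9 + 28)² = (-377/9)² = 142129/81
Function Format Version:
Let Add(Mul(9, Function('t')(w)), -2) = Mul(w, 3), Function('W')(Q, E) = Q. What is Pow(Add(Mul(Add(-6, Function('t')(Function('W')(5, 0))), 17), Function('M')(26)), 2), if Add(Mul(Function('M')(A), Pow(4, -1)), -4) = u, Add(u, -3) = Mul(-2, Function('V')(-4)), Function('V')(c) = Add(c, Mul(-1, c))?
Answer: Rational(142129, 81) ≈ 1754.7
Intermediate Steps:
Function('V')(c) = 0
Function('t')(w) = Add(Rational(2, 9), Mul(Rational(1, 3), w)) (Function('t')(w) = Add(Rational(2, 9), Mul(Rational(1, 9), Mul(w, 3))) = Add(Rational(2, 9), Mul(Rational(1, 9), Mul(3, w))) = Add(Rational(2, 9), Mul(Rational(1, 3), w)))
u = 3 (u = Add(3, Mul(-2, 0)) = Add(3, 0) = 3)
Function('M')(A) = 28 (Function('M')(A) = Add(16, Mul(4, 3)) = Add(16, 12) = 28)
Pow(Add(Mul(Add(-6, Function('t')(Function('W')(5, 0))), 17), Function('M')(26)), 2) = Pow(Add(Mul(Add(-6, Add(Rational(2, 9), Mul(Rational(1, 3), 5))), 17), 28), 2) = Pow(Add(Mul(Add(-6, Add(Rational(2, 9), Rational(5, 3))), 17), 28), 2) = Pow(Add(Mul(Add(-6, Rational(17, 9)), 17), 28), 2) = Pow(Add(Mul(Rational(-37, 9), 17), 28), 2) = Pow(Add(Rational(-629, 9), 28), 2) = Pow(Rational(-377, 9), 2) = Rational(142129, 81)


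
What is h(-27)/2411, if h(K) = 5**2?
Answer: 25/2411 ≈ 0.010369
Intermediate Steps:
h(K) = 25
h(-27)/2411 = 25/2411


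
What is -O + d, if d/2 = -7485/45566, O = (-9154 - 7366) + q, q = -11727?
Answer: 643543916/22783 ≈ 28247.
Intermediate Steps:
O = -28247 (O = (-9154 - 7366) - 11727 = -16520 - 11727 = -28247)
d = -7485/22783 (d = 2*(-7485/45566) = -7485/22783 ≈ -0.32853)
-O + d = -1*(-28247) - 7485/22783 = 28247 - 7485/22783 = 643543916/22783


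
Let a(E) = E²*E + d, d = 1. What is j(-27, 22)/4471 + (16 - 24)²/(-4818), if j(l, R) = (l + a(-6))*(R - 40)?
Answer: 10350532/10770639 ≈ 0.96099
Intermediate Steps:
a(E) = 1 + E³ (a(E) = E²*E + 1 = E³ + 1 = 1 + E³)
j(l, R) = (-215 + l)*(-40 + R) (j(l, R) = (l + (1 + (-6)³))*(R - 40) = (l + (1 - 216))*(-40 + R) = (l - 215)*(-40 + R) = (-215 + l)*(-40 + R))
j(-27, 22)/4471 + (16 - 24)²/(-4818) = (8600 - 215*22 - 40*(-27) + 22*(-27))/4471 + (16 - 24)²/(-4818) = (8600 - 4730 + 1080 - 594)*(1/4471) + (-8)²*(-1/4818) = 4356*(1/4471) + 64*(-1/4818) = 4356/4471 - 32/2409 = 10350532/10770639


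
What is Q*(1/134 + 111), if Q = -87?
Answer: -1294125/134 ≈ -9657.7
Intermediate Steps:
Q*(1/134 + 111) = -87*(1/134 + 111) = -87*14875/134 = -1294125/134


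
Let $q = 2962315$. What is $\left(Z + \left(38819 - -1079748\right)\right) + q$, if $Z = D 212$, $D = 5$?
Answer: $4081942$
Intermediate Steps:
$Z = 1060$ ($Z = 5 \cdot 212 = 1060$)
$\left(Z + \left(38819 - -1079748\right)\right) + q = \left(1060 + \left(38819 - -1079748\right)\right) + 2962315 = \left(1060 + \left(38819 + 1079748\right)\right) + 2962315 = \left(1060 + 1118567\right) + 2962315 = 1119627 + 2962315 = 4081942$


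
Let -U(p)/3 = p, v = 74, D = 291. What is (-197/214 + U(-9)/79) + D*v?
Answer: 364044019/16906 ≈ 21533.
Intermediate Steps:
U(p) = -3*p
(-197/214 + U(-9)/79) + D*v = (-197/214 - 3*(-9)/79) + 291*74 = (-197*1/214 + 27*(1/79)) + 21534 = (-197/214 + 27/79) + 21534 = -9785/16906 + 21534 = 364044019/16906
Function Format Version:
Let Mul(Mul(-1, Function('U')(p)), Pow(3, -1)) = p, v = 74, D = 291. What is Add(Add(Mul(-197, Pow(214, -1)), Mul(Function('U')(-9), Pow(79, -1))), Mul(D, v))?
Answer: Rational(364044019, 16906) ≈ 21533.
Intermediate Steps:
Function('U')(p) = Mul(-3, p)
Add(Add(Mul(-197, Pow(214, -1)), Mul(Function('U')(-9), Pow(79, -1))), Mul(D, v)) = Add(Add(Mul(-197, Pow(214, -1)), Mul(Mul(-3, -9), Pow(79, -1))), Mul(291, 74)) = Add(Add(Mul(-197, Rational(1, 214)), Mul(27, Rational(1, 79))), 21534) = Add(Add(Rational(-197, 214), Rational(27, 79)), 21534) = Add(Rational(-9785, 16906), 21534) = Rational(364044019, 16906)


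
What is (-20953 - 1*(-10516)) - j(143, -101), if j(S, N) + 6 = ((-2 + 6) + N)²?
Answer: -19840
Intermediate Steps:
j(S, N) = -6 + (4 + N)² (j(S, N) = -6 + ((-2 + 6) + N)² = -6 + (4 + N)²)
(-20953 - 1*(-10516)) - j(143, -101) = (-20953 - 1*(-10516)) - (-6 + (4 - 101)²) = (-20953 + 10516) - (-6 + (-97)²) = -10437 - (-6 + 9409) = -10437 - 1*9403 = -10437 - 9403 = -19840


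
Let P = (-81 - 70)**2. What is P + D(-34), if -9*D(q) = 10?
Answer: 205199/9 ≈ 22800.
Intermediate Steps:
D(q) = -10/9 (D(q) = -1/9*10 = -10/9)
P = 22801 (P = (-151)**2 = 22801)
P + D(-34) = 22801 - 10/9 = 205199/9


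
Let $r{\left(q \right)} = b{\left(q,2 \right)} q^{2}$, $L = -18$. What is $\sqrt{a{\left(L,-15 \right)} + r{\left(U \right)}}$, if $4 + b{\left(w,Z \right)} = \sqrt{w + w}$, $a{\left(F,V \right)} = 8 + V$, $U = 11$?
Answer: $\sqrt{-491 + 121 \sqrt{22}} \approx 8.7487$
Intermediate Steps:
$b{\left(w,Z \right)} = -4 + \sqrt{2} \sqrt{w}$ ($b{\left(w,Z \right)} = -4 + \sqrt{w + w} = -4 + \sqrt{2 w} = -4 + \sqrt{2} \sqrt{w}$)
$r{\left(q \right)} = q^{2} \left(-4 + \sqrt{2} \sqrt{q}\right)$ ($r{\left(q \right)} = \left(-4 + \sqrt{2} \sqrt{q}\right) q^{2} = q^{2} \left(-4 + \sqrt{2} \sqrt{q}\right)$)
$\sqrt{a{\left(L,-15 \right)} + r{\left(U \right)}} = \sqrt{\left(8 - 15\right) + 11^{2} \left(-4 + \sqrt{2} \sqrt{11}\right)} = \sqrt{-7 + 121 \left(-4 + \sqrt{22}\right)} = \sqrt{-7 - \left(484 - 121 \sqrt{22}\right)} = \sqrt{-491 + 121 \sqrt{22}}$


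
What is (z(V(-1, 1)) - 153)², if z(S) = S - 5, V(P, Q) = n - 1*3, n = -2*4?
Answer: 28561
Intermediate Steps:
n = -8
V(P, Q) = -11 (V(P, Q) = -8 - 1*3 = -8 - 3 = -11)
z(S) = -5 + S
(z(V(-1, 1)) - 153)² = ((-5 - 11) - 153)² = (-16 - 153)² = (-169)² = 28561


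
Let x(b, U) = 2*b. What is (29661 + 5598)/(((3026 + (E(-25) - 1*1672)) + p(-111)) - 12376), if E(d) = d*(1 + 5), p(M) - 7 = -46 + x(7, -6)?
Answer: -35259/11197 ≈ -3.1490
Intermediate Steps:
p(M) = -25 (p(M) = 7 + (-46 + 2*7) = 7 + (-46 + 14) = 7 - 32 = -25)
E(d) = 6*d (E(d) = d*6 = 6*d)
(29661 + 5598)/(((3026 + (E(-25) - 1*1672)) + p(-111)) - 12376) = (29661 + 5598)/(((3026 + (6*(-25) - 1*1672)) - 25) - 12376) = 35259/(((3026 + (-150 - 1672)) - 25) - 12376) = 35259/(((3026 - 1822) - 25) - 12376) = 35259/((1204 - 25) - 12376) = 35259/(1179 - 12376) = 35259/(-11197) = 35259*(-1/11197) = -35259/11197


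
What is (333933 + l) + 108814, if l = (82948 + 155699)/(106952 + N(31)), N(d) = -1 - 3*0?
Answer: 47352473044/106951 ≈ 4.4275e+5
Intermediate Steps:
N(d) = -1 (N(d) = -1 + 0 = -1)
l = 238647/106951 (l = (82948 + 155699)/(106952 - 1) = 238647/106951 ≈ 2.2314)
(333933 + l) + 108814 = (333933 + 238647/106951) + 108814 = 35714706930/106951 + 108814 = 47352473044/106951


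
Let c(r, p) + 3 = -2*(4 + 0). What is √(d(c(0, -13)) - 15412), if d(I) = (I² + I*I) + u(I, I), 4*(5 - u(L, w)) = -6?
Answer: I*√60654/2 ≈ 123.14*I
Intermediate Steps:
u(L, w) = 13/2 (u(L, w) = 5 - ¼*(-6) = 5 + 3/2 = 13/2)
c(r, p) = -11 (c(r, p) = -3 - 2*(4 + 0) = -3 - 2*4 = -3 - 8 = -11)
d(I) = 13/2 + 2*I² (d(I) = (I² + I*I) + 13/2 = (I² + I²) + 13/2 = 2*I² + 13/2 = 13/2 + 2*I²)
√(d(c(0, -13)) - 15412) = √((13/2 + 2*(-11)²) - 15412) = √((13/2 + 2*121) - 15412) = √((13/2 + 242) - 15412) = √(497/2 - 15412) = √(-30327/2) = I*√60654/2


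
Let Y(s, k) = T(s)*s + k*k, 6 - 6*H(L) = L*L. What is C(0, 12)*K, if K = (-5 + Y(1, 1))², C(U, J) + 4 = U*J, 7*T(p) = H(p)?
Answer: -26569/441 ≈ -60.247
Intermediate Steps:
H(L) = 1 - L²/6 (H(L) = 1 - L*L/6 = 1 - L²/6)
T(p) = ⅐ - p²/42 (T(p) = (1 - p²/6)/7 = ⅐ - p²/42)
Y(s, k) = k² + s*(⅐ - s²/42) (Y(s, k) = (⅐ - s²/42)*s + k*k = s*(⅐ - s²/42) + k² = k² + s*(⅐ - s²/42))
C(U, J) = -4 + J*U (C(U, J) = -4 + U*J = -4 + J*U)
K = 26569/1764 (K = (-5 + (1² - 1/42*1³ + (⅐)*1))² = (-5 + (1 - 1/42*1 + ⅐))² = (-5 + (1 - 1/42 + ⅐))² = (-5 + 47/42)² = (-163/42)² = 26569/1764 ≈ 15.062)
C(0, 12)*K = (-4 + 12*0)*(26569/1764) = (-4 + 0)*(26569/1764) = -4*26569/1764 = -26569/441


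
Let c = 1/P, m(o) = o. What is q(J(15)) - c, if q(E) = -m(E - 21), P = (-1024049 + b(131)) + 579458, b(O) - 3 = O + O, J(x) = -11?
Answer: 14218433/444326 ≈ 32.000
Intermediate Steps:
b(O) = 3 + 2*O (b(O) = 3 + (O + O) = 3 + 2*O)
P = -444326 (P = (-1024049 + (3 + 2*131)) + 579458 = (-1024049 + (3 + 262)) + 579458 = (-1024049 + 265) + 579458 = -1023784 + 579458 = -444326)
q(E) = 21 - E (q(E) = -(E - 21) = -(-21 + E) = 21 - E)
c = -1/444326 (c = 1/(-444326) = -1/444326 ≈ -2.2506e-6)
q(J(15)) - c = (21 - 1*(-11)) - 1*(-1/444326) = (21 + 11) + 1/444326 = 32 + 1/444326 = 14218433/444326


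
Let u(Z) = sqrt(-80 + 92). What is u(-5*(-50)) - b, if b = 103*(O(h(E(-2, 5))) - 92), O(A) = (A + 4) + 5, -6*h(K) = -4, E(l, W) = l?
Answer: 25441/3 + 2*sqrt(3) ≈ 8483.8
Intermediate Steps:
h(K) = 2/3 (h(K) = -1/6*(-4) = 2/3)
u(Z) = 2*sqrt(3) (u(Z) = sqrt(12) = 2*sqrt(3))
O(A) = 9 + A (O(A) = (4 + A) + 5 = 9 + A)
b = -25441/3 (b = 103*((9 + 2/3) - 92) = 103*(29/3 - 92) = 103*(-247/3) = -25441/3 ≈ -8480.3)
u(-5*(-50)) - b = 2*sqrt(3) - 1*(-25441/3) = 2*sqrt(3) + 25441/3 = 25441/3 + 2*sqrt(3)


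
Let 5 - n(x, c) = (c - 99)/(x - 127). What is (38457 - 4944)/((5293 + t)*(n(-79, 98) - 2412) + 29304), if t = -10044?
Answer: 2301226/787262239 ≈ 0.0029231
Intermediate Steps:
n(x, c) = 5 - (-99 + c)/(-127 + x) (n(x, c) = 5 - (c - 99)/(x - 127) = 5 - (-99 + c)/(-127 + x))
(38457 - 4944)/((5293 + t)*(n(-79, 98) - 2412) + 29304) = (38457 - 4944)/((5293 - 10044)*((-536 - 1*98 + 5*(-79))/(-127 - 79) - 2412) + 29304) = 33513/(-4751*((-536 - 98 - 395)/(-206) - 2412) + 29304) = 33513/(-4751*(-1/206*(-1029) - 2412) + 29304) = 33513/(-4751*(1029/206 - 2412) + 29304) = 33513/(-4751*(-495843/206) + 29304) = 33513/(2355750093/206 + 29304) = 33513/(2361786717/206) = 33513*(206/2361786717) = 2301226/787262239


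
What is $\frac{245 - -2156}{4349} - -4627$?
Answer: $\frac{20125224}{4349} \approx 4627.6$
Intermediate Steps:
$\frac{245 - -2156}{4349} - -4627 = \left(245 + 2156\right) \frac{1}{4349} + 4627 = 2401 \cdot \frac{1}{4349} + 4627 = \frac{2401}{4349} + 4627 = \frac{20125224}{4349}$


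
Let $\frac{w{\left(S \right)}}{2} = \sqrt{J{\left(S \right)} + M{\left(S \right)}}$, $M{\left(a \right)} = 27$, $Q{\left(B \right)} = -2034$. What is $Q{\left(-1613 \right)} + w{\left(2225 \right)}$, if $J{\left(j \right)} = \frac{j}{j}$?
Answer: $-2034 + 4 \sqrt{7} \approx -2023.4$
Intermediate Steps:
$J{\left(j \right)} = 1$
$w{\left(S \right)} = 4 \sqrt{7}$ ($w{\left(S \right)} = 2 \sqrt{1 + 27} = 2 \sqrt{28} = 2 \cdot 2 \sqrt{7} = 4 \sqrt{7}$)
$Q{\left(-1613 \right)} + w{\left(2225 \right)} = -2034 + 4 \sqrt{7}$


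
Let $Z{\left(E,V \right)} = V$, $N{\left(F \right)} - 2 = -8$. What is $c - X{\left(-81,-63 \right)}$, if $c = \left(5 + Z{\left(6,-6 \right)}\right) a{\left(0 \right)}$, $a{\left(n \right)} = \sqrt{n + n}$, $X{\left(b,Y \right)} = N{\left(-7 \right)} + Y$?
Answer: $69$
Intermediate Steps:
$N{\left(F \right)} = -6$ ($N{\left(F \right)} = 2 - 8 = -6$)
$X{\left(b,Y \right)} = -6 + Y$
$a{\left(n \right)} = \sqrt{2} \sqrt{n}$ ($a{\left(n \right)} = \sqrt{2 n} = \sqrt{2} \sqrt{n}$)
$c = 0$ ($c = \left(5 - 6\right) \sqrt{2} \sqrt{0} = - \sqrt{2} \cdot 0 = \left(-1\right) 0 = 0$)
$c - X{\left(-81,-63 \right)} = 0 - \left(-6 - 63\right) = 0 - -69 = 0 + 69 = 69$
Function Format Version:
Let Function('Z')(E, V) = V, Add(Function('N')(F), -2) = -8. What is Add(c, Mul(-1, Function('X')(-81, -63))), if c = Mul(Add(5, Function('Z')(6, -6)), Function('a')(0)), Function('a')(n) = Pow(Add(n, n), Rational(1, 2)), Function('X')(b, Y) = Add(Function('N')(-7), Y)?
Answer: 69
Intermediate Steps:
Function('N')(F) = -6 (Function('N')(F) = Add(2, -8) = -6)
Function('X')(b, Y) = Add(-6, Y)
Function('a')(n) = Mul(Pow(2, Rational(1, 2)), Pow(n, Rational(1, 2))) (Function('a')(n) = Pow(Mul(2, n), Rational(1, 2)) = Mul(Pow(2, Rational(1, 2)), Pow(n, Rational(1, 2))))
c = 0 (c = Mul(Add(5, -6), Mul(Pow(2, Rational(1, 2)), Pow(0, Rational(1, 2)))) = Mul(-1, Mul(Pow(2, Rational(1, 2)), 0)) = Mul(-1, 0) = 0)
Add(c, Mul(-1, Function('X')(-81, -63))) = Add(0, Mul(-1, Add(-6, -63))) = Add(0, Mul(-1, -69)) = Add(0, 69) = 69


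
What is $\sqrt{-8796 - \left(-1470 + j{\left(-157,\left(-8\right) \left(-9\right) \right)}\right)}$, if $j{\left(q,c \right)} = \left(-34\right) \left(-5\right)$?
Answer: $2 i \sqrt{1874} \approx 86.579 i$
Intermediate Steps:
$j{\left(q,c \right)} = 170$
$\sqrt{-8796 - \left(-1470 + j{\left(-157,\left(-8\right) \left(-9\right) \right)}\right)} = \sqrt{-8796 + \left(1470 - 170\right)} = \sqrt{-8796 + 1300} = \sqrt{-7496} = 2 i \sqrt{1874}$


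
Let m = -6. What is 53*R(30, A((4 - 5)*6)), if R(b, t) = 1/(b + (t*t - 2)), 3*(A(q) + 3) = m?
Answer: 1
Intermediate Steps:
A(q) = -5 (A(q) = -3 + (1/3)*(-6) = -3 - 2 = -5)
R(b, t) = 1/(-2 + b + t**2) (R(b, t) = 1/(b + (t**2 - 2)) = 1/(b + (-2 + t**2)) = 1/(-2 + b + t**2))
53*R(30, A((4 - 5)*6)) = 53/(-2 + 30 + (-5)**2) = 53/(-2 + 30 + 25) = 53/53 = 53*(1/53) = 1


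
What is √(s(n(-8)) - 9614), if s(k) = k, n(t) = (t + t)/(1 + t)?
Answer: I*√470974/7 ≈ 98.039*I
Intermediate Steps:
n(t) = 2*t/(1 + t) (n(t) = (2*t)/(1 + t) = 2*t/(1 + t))
√(s(n(-8)) - 9614) = √(2*(-8)/(1 - 8) - 9614) = √(2*(-8)/(-7) - 9614) = √(2*(-8)*(-⅐) - 9614) = √(16/7 - 9614) = √(-67282/7) = I*√470974/7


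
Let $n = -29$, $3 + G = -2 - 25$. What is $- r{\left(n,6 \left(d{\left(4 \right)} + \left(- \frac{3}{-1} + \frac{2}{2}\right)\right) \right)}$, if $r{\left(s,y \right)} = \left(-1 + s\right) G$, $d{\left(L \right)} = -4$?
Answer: $-900$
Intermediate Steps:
$G = -30$ ($G = -3 - 27 = -30$)
$r{\left(s,y \right)} = 30 - 30 s$ ($r{\left(s,y \right)} = \left(-1 + s\right) \left(-30\right) = 30 - 30 s$)
$- r{\left(n,6 \left(d{\left(4 \right)} + \left(- \frac{3}{-1} + \frac{2}{2}\right)\right) \right)} = - (30 - -870) = - (30 + 870) = \left(-1\right) 900 = -900$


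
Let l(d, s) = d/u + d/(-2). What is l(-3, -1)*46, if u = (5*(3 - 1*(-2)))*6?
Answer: 1702/25 ≈ 68.080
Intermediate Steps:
u = 150 (u = (5*(3 + 2))*6 = (5*5)*6 = 25*6 = 150)
l(d, s) = -37*d/75 (l(d, s) = d/150 + d/(-2) = d*(1/150) + d*(-1/2) = d/150 - d/2 = -37*d/75)
l(-3, -1)*46 = -37/75*(-3)*46 = (37/25)*46 = 1702/25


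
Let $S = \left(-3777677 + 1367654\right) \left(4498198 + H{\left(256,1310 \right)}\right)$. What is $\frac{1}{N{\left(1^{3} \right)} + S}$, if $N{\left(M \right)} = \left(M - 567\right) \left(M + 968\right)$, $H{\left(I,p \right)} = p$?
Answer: $- \frac{1}{10843918317138} \approx -9.2218 \cdot 10^{-14}$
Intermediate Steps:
$N{\left(M \right)} = \left(-567 + M\right) \left(968 + M\right)$
$S = -10843917768684$ ($S = \left(-3777677 + 1367654\right) \left(4498198 + 1310\right) = \left(-2410023\right) 4499508 = -10843917768684$)
$\frac{1}{N{\left(1^{3} \right)} + S} = \frac{1}{\left(-548856 + \left(1^{3}\right)^{2} + 401 \cdot 1^{3}\right) - 10843917768684} = \frac{1}{\left(-548856 + 1^{2} + 401 \cdot 1\right) - 10843917768684} = \frac{1}{\left(-548856 + 1 + 401\right) - 10843917768684} = \frac{1}{-548454 - 10843917768684} = \frac{1}{-10843918317138} = - \frac{1}{10843918317138}$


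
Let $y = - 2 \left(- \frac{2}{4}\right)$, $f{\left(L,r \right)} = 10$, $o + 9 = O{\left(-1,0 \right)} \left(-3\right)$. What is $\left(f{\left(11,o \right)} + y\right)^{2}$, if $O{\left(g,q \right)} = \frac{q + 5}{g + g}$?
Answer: $121$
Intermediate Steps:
$O{\left(g,q \right)} = \frac{5 + q}{2 g}$
$o = - \frac{3}{2}$ ($o = -9 + \frac{5 + 0}{2 \left(-1\right)} \left(-3\right) = -9 + \frac{1}{2} \left(-1\right) 5 \left(-3\right) = -9 - - \frac{15}{2} = -9 + \frac{15}{2} = - \frac{3}{2} \approx -1.5$)
$y = 1$ ($y = - 2 \left(\left(-2\right) \frac{1}{4}\right) = \left(-2\right) \left(- \frac{1}{2}\right) = 1$)
$\left(f{\left(11,o \right)} + y\right)^{2} = \left(10 + 1\right)^{2} = 11^{2} = 121$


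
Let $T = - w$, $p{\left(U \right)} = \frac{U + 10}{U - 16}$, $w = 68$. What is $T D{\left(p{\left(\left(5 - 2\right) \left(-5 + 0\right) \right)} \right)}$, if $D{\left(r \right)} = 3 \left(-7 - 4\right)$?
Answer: $2244$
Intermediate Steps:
$p{\left(U \right)} = \frac{10 + U}{-16 + U}$
$D{\left(r \right)} = -33$ ($D{\left(r \right)} = 3 \left(-11\right) = -33$)
$T = -68$ ($T = \left(-1\right) 68 = -68$)
$T D{\left(p{\left(\left(5 - 2\right) \left(-5 + 0\right) \right)} \right)} = \left(-68\right) \left(-33\right) = 2244$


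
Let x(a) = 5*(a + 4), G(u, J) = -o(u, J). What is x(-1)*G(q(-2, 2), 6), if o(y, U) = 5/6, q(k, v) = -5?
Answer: -25/2 ≈ -12.500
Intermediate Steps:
o(y, U) = ⅚ (o(y, U) = 5*(⅙) = ⅚)
G(u, J) = -⅚ (G(u, J) = -1*⅚ = -⅚)
x(a) = 20 + 5*a (x(a) = 5*(4 + a) = 20 + 5*a)
x(-1)*G(q(-2, 2), 6) = (20 + 5*(-1))*(-⅚) = (20 - 5)*(-⅚) = 15*(-⅚) = -25/2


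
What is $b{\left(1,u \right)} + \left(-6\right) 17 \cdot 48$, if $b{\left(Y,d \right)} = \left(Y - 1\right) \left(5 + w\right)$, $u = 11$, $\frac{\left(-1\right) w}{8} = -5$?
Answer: $-4896$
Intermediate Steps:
$w = 40$ ($w = \left(-8\right) \left(-5\right) = 40$)
$b{\left(Y,d \right)} = -45 + 45 Y$ ($b{\left(Y,d \right)} = \left(Y - 1\right) \left(5 + 40\right) = \left(-1 + Y\right) 45 = -45 + 45 Y$)
$b{\left(1,u \right)} + \left(-6\right) 17 \cdot 48 = \left(-45 + 45 \cdot 1\right) + \left(-6\right) 17 \cdot 48 = \left(-45 + 45\right) - 4896 = 0 - 4896 = -4896$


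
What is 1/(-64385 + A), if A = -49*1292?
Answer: -1/127693 ≈ -7.8313e-6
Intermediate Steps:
A = -63308
1/(-64385 + A) = 1/(-64385 - 63308) = 1/(-127693) = -1/127693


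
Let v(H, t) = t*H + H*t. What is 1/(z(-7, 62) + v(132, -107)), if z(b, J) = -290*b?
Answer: -1/26218 ≈ -3.8142e-5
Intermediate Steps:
v(H, t) = 2*H*t (v(H, t) = H*t + H*t = 2*H*t)
1/(z(-7, 62) + v(132, -107)) = 1/(-290*(-7) + 2*132*(-107)) = 1/(2030 - 28248) = 1/(-26218) = -1/26218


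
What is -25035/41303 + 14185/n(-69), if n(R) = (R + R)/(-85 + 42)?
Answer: 25189516535/5699814 ≈ 4419.4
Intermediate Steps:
n(R) = -2*R/43 (n(R) = (2*R)/(-43) = (2*R)*(-1/43) = -2*R/43)
-25035/41303 + 14185/n(-69) = -25035/41303 + 14185/((-2/43*(-69))) = -25035*1/41303 + 14185/(138/43) = -25035/41303 + 14185*(43/138) = -25035/41303 + 609955/138 = 25189516535/5699814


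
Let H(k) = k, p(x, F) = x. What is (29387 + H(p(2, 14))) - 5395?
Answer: 23994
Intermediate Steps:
(29387 + H(p(2, 14))) - 5395 = (29387 + 2) - 5395 = 29389 - 5395 = 23994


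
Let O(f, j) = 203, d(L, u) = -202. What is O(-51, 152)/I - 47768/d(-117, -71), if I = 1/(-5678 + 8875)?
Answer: 65571975/101 ≈ 6.4923e+5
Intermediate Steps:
I = 1/3197 ≈ 0.00031279
O(-51, 152)/I - 47768/d(-117, -71) = 203/(1/3197) - 47768/(-202) = 203*3197 - 47768*(-1/202) = 648991 + 23884/101 = 65571975/101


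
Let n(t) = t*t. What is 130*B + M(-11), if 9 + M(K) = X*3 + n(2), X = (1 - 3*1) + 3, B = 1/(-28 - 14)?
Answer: -107/21 ≈ -5.0952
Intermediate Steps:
B = -1/42 (B = 1/(-42) = -1/42 ≈ -0.023810)
n(t) = t**2
X = 1 (X = (1 - 3) + 3 = -2 + 3 = 1)
M(K) = -2 (M(K) = -9 + (1*3 + 2**2) = -9 + (3 + 4) = -9 + 7 = -2)
130*B + M(-11) = 130*(-1/42) - 2 = -65/21 - 2 = -107/21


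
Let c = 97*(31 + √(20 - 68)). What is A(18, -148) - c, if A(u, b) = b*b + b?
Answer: 18749 - 388*I*√3 ≈ 18749.0 - 672.04*I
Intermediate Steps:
A(u, b) = b + b² (A(u, b) = b² + b = b + b²)
c = 3007 + 388*I*√3 (c = 97*(31 + √(-48)) = 97*(31 + 4*I*√3) = 3007 + 388*I*√3 ≈ 3007.0 + 672.04*I)
A(18, -148) - c = -148*(1 - 148) - (3007 + 388*I*√3) = -148*(-147) + (-3007 - 388*I*√3) = 21756 + (-3007 - 388*I*√3) = 18749 - 388*I*√3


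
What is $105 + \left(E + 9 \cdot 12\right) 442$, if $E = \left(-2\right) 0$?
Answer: $47841$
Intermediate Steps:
$E = 0$
$105 + \left(E + 9 \cdot 12\right) 442 = 105 + \left(0 + 9 \cdot 12\right) 442 = 105 + \left(0 + 108\right) 442 = 105 + 108 \cdot 442 = 105 + 47736 = 47841$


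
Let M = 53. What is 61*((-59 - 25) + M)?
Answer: -1891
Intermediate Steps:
61*((-59 - 25) + M) = 61*((-59 - 25) + 53) = 61*(-84 + 53) = 61*(-31) = -1891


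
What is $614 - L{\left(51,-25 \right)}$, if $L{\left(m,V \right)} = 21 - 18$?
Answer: $611$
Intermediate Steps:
$L{\left(m,V \right)} = 3$ ($L{\left(m,V \right)} = 21 - 18 = 3$)
$614 - L{\left(51,-25 \right)} = 614 - 3 = 611$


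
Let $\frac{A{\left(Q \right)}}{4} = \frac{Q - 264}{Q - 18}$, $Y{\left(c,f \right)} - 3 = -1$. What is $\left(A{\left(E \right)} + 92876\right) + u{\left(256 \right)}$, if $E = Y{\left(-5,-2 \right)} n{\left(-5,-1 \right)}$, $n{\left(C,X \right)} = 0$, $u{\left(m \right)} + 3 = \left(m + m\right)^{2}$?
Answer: $\frac{1065227}{3} \approx 3.5508 \cdot 10^{5}$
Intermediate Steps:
$Y{\left(c,f \right)} = 2$ ($Y{\left(c,f \right)} = 3 - 1 = 2$)
$u{\left(m \right)} = -3 + 4 m^{2}$ ($u{\left(m \right)} = -3 + \left(m + m\right)^{2} = -3 + \left(2 m\right)^{2} = -3 + 4 m^{2}$)
$E = 0$ ($E = 2 \cdot 0 = 0$)
$A{\left(Q \right)} = \frac{4 \left(-264 + Q\right)}{-18 + Q}$ ($A{\left(Q \right)} = 4 \frac{Q - 264}{Q - 18} = 4 \frac{-264 + Q}{Q - 18} = 4 \frac{-264 + Q}{-18 + Q} = \frac{4 \left(-264 + Q\right)}{-18 + Q}$)
$\left(A{\left(E \right)} + 92876\right) + u{\left(256 \right)} = \left(\frac{4 \left(-264 + 0\right)}{-18 + 0} + 92876\right) - \left(3 - 4 \cdot 256^{2}\right) = \left(4 \frac{1}{-18} \left(-264\right) + 92876\right) + \left(-3 + 4 \cdot 65536\right) = \left(4 \left(- \frac{1}{18}\right) \left(-264\right) + 92876\right) + \left(-3 + 262144\right) = \left(\frac{176}{3} + 92876\right) + 262141 = \frac{278804}{3} + 262141 = \frac{1065227}{3}$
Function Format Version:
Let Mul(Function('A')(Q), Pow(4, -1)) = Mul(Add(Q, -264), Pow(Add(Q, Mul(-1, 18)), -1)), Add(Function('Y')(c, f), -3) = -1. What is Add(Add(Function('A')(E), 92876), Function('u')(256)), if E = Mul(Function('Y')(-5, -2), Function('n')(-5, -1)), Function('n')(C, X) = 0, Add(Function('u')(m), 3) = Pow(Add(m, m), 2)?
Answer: Rational(1065227, 3) ≈ 3.5508e+5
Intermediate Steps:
Function('Y')(c, f) = 2 (Function('Y')(c, f) = Add(3, -1) = 2)
Function('u')(m) = Add(-3, Mul(4, Pow(m, 2))) (Function('u')(m) = Add(-3, Pow(Add(m, m), 2)) = Add(-3, Pow(Mul(2, m), 2)) = Add(-3, Mul(4, Pow(m, 2))))
E = 0 (E = Mul(2, 0) = 0)
Function('A')(Q) = Mul(4, Pow(Add(-18, Q), -1), Add(-264, Q)) (Function('A')(Q) = Mul(4, Mul(Add(Q, -264), Pow(Add(Q, Mul(-1, 18)), -1))) = Mul(4, Mul(Add(-264, Q), Pow(Add(Q, -18), -1))) = Mul(4, Mul(Add(-264, Q), Pow(Add(-18, Q), -1))) = Mul(4, Mul(Pow(Add(-18, Q), -1), Add(-264, Q))) = Mul(4, Pow(Add(-18, Q), -1), Add(-264, Q)))
Add(Add(Function('A')(E), 92876), Function('u')(256)) = Add(Add(Mul(4, Pow(Add(-18, 0), -1), Add(-264, 0)), 92876), Add(-3, Mul(4, Pow(256, 2)))) = Add(Add(Mul(4, Pow(-18, -1), -264), 92876), Add(-3, Mul(4, 65536))) = Add(Add(Mul(4, Rational(-1, 18), -264), 92876), Add(-3, 262144)) = Add(Add(Rational(176, 3), 92876), 262141) = Add(Rational(278804, 3), 262141) = Rational(1065227, 3)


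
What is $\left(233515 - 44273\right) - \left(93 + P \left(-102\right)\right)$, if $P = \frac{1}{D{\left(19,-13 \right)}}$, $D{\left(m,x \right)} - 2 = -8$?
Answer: $189132$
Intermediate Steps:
$D{\left(m,x \right)} = -6$ ($D{\left(m,x \right)} = 2 - 8 = -6$)
$P = - \frac{1}{6}$ ($P = \frac{1}{-6} = - \frac{1}{6} \approx -0.16667$)
$\left(233515 - 44273\right) - \left(93 + P \left(-102\right)\right) = \left(233515 - 44273\right) - \left(93 - -17\right) = 189242 - \left(93 + 17\right) = 189242 - 110 = 189132$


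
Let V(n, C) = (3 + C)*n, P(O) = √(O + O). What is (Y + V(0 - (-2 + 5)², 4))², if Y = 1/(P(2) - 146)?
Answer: 82319329/20736 ≈ 3969.9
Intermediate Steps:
P(O) = √2*√O (P(O) = √(2*O) = √2*√O)
Y = -1/144 (Y = 1/(√2*√2 - 146) = 1/(2 - 146) = 1/(-144) = -1/144 ≈ -0.0069444)
V(n, C) = n*(3 + C)
(Y + V(0 - (-2 + 5)², 4))² = (-1/144 + (0 - (-2 + 5)²)*(3 + 4))² = (-1/144 + (0 - 1*3²)*7)² = (-1/144 + (0 - 1*9)*7)² = (-1/144 + (0 - 9)*7)² = (-1/144 - 9*7)² = (-1/144 - 63)² = (-9073/144)² = 82319329/20736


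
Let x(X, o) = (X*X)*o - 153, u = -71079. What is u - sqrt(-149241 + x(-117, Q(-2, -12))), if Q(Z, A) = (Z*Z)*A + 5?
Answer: -71079 - I*sqrt(738021) ≈ -71079.0 - 859.08*I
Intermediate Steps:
Q(Z, A) = 5 + A*Z**2 (Q(Z, A) = Z**2*A + 5 = A*Z**2 + 5 = 5 + A*Z**2)
x(X, o) = -153 + o*X**2 (x(X, o) = X**2*o - 153 = o*X**2 - 153 = -153 + o*X**2)
u - sqrt(-149241 + x(-117, Q(-2, -12))) = -71079 - sqrt(-149241 + (-153 + (5 - 12*(-2)**2)*(-117)**2)) = -71079 - sqrt(-149241 + (-153 + (5 - 12*4)*13689)) = -71079 - sqrt(-149241 + (-153 + (5 - 48)*13689)) = -71079 - sqrt(-149241 + (-153 - 43*13689)) = -71079 - sqrt(-149241 + (-153 - 588627)) = -71079 - sqrt(-149241 - 588780) = -71079 - sqrt(-738021) = -71079 - I*sqrt(738021)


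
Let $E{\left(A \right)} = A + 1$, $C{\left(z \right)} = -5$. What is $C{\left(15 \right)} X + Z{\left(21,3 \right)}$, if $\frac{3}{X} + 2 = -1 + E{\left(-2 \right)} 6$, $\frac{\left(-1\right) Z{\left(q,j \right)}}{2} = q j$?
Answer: $- \frac{373}{3} \approx -124.33$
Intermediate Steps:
$Z{\left(q,j \right)} = - 2 j q$ ($Z{\left(q,j \right)} = - 2 q j = - 2 j q$)
$E{\left(A \right)} = 1 + A$
$X = - \frac{1}{3}$ ($X = \frac{3}{-2 + \left(-1 + \left(1 - 2\right) 6\right)} = \frac{3}{-2 - 7} = \frac{3}{-9} = 3 \left(- \frac{1}{9}\right) = - \frac{1}{3} \approx -0.33333$)
$C{\left(15 \right)} X + Z{\left(21,3 \right)} = \left(-5\right) \left(- \frac{1}{3}\right) - 6 \cdot 21 = \frac{5}{3} - 126 = - \frac{373}{3}$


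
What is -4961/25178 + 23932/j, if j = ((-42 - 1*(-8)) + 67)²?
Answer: 597157367/27418842 ≈ 21.779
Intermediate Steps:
j = 1089 (j = ((-42 + 8) + 67)² = (-34 + 67)² = 33² = 1089)
-4961/25178 + 23932/j = -4961/25178 + 23932/1089 = 597157367/27418842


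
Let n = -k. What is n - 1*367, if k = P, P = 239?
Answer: -606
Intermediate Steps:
k = 239
n = -239 (n = -1*239 = -239)
n - 1*367 = -239 - 1*367 = -239 - 367 = -606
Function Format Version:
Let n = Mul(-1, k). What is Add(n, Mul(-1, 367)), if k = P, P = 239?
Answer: -606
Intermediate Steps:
k = 239
n = -239 (n = Mul(-1, 239) = -239)
Add(n, Mul(-1, 367)) = Add(-239, Mul(-1, 367)) = Add(-239, -367) = -606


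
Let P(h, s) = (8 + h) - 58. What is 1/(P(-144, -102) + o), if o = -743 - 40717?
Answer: -1/41654 ≈ -2.4007e-5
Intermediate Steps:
P(h, s) = -50 + h
o = -41460
1/(P(-144, -102) + o) = 1/((-50 - 144) - 41460) = 1/(-194 - 41460) = 1/(-41654) = -1/41654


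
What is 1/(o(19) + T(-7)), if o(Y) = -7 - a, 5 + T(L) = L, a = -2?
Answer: -1/17 ≈ -0.058824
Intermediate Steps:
T(L) = -5 + L
o(Y) = -5 (o(Y) = -7 - 1*(-2) = -7 + 2 = -5)
1/(o(19) + T(-7)) = 1/(-5 + (-5 - 7)) = 1/(-5 - 12) = 1/(-17) = -1/17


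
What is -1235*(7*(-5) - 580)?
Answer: 759525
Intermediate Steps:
-1235*(7*(-5) - 580) = -1235*(-35 - 580) = -1235*(-615) = 759525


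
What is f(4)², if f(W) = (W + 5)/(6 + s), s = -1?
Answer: 81/25 ≈ 3.2400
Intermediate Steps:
f(W) = 1 + W/5 (f(W) = (W + 5)/(6 - 1) = (5 + W)/5 = (5 + W)*(⅕) = 1 + W/5)
f(4)² = (1 + (⅕)*4)² = (1 + ⅘)² = (9/5)² = 81/25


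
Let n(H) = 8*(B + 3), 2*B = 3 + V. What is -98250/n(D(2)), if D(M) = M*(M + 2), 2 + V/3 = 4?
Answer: -3275/2 ≈ -1637.5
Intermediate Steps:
V = 6 (V = -6 + 3*4 = -6 + 12 = 6)
B = 9/2 (B = (3 + 6)/2 = (½)*9 = 9/2 ≈ 4.5000)
D(M) = M*(2 + M)
n(H) = 60 (n(H) = 8*(9/2 + 3) = 8*(15/2) = 60)
-98250/n(D(2)) = -98250/60 = -98250*1/60 = -3275/2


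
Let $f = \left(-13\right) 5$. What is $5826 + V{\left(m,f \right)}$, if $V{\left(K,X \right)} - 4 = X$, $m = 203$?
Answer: $5765$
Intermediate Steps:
$f = -65$
$V{\left(K,X \right)} = 4 + X$
$5826 + V{\left(m,f \right)} = 5826 + \left(4 - 65\right) = 5826 - 61 = 5765$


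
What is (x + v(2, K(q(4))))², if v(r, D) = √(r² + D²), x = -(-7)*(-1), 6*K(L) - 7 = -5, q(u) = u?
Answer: (21 - √37)²/9 ≈ 24.725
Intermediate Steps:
K(L) = ⅓ (K(L) = 7/6 + (⅙)*(-5) = 7/6 - ⅚ = ⅓)
x = -7 (x = -1*7 = -7)
v(r, D) = √(D² + r²)
(x + v(2, K(q(4))))² = (-7 + √((⅓)² + 2²))² = (-7 + √(⅑ + 4))² = (-7 + √(37/9))² = (-7 + √37/3)²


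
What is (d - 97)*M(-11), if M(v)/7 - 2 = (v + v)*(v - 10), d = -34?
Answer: -425488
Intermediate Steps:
M(v) = 14 + 14*v*(-10 + v) (M(v) = 14 + 7*((v + v)*(v - 10)) = 14 + 7*((2*v)*(-10 + v)) = 14 + 7*(2*v*(-10 + v)) = 14 + 14*v*(-10 + v))
(d - 97)*M(-11) = (-34 - 97)*(14 - 140*(-11) + 14*(-11)**2) = -131*(14 + 1540 + 14*121) = -131*(14 + 1540 + 1694) = -131*3248 = -425488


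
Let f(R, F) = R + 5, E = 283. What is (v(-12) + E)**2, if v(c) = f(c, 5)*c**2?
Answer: 525625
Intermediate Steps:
f(R, F) = 5 + R
v(c) = c**2*(5 + c) (v(c) = (5 + c)*c**2 = c**2*(5 + c))
(v(-12) + E)**2 = ((-12)**2*(5 - 12) + 283)**2 = (144*(-7) + 283)**2 = (-1008 + 283)**2 = (-725)**2 = 525625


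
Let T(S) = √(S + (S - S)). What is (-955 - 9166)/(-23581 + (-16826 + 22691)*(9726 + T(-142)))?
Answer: -577093438489/3251217887257231 + 59359665*I*√142/3251217887257231 ≈ -0.0001775 + 2.1757e-7*I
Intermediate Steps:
T(S) = √S (T(S) = √(S + 0) = √S)
(-955 - 9166)/(-23581 + (-16826 + 22691)*(9726 + T(-142))) = (-955 - 9166)/(-23581 + (-16826 + 22691)*(9726 + √(-142))) = -10121/(-23581 + 5865*(9726 + I*√142)) = -10121/(-23581 + (57042990 + 5865*I*√142)) = -10121/(57019409 + 5865*I*√142)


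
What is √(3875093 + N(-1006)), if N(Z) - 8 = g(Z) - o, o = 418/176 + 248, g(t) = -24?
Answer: √61997226/4 ≈ 1968.5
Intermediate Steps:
o = 2003/8 (o = 418*(1/176) + 248 = 19/8 + 248 = 2003/8 ≈ 250.38)
N(Z) = -2131/8 (N(Z) = 8 + (-24 - 1*2003/8) = 8 + (-24 - 2003/8) = 8 - 2195/8 = -2131/8)
√(3875093 + N(-1006)) = √(3875093 - 2131/8) = √(30998613/8) = √61997226/4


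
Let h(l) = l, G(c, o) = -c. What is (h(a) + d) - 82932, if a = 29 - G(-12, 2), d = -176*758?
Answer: -216323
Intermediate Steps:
d = -133408
a = 17 (a = 29 - (-1)*(-12) = 29 - 1*12 = 29 - 12 = 17)
(h(a) + d) - 82932 = (17 - 133408) - 82932 = -133391 - 82932 = -216323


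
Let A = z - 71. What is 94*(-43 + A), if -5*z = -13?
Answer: -52358/5 ≈ -10472.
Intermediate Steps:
z = 13/5 (z = -⅕*(-13) = 13/5 ≈ 2.6000)
A = -342/5 (A = 13/5 - 71 = -342/5 ≈ -68.400)
94*(-43 + A) = 94*(-43 - 342/5) = 94*(-557/5) = -52358/5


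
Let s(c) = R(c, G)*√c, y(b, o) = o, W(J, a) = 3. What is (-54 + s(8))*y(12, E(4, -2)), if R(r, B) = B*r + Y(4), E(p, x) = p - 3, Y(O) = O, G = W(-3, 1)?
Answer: -54 + 56*√2 ≈ 25.196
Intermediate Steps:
G = 3
E(p, x) = -3 + p
R(r, B) = 4 + B*r (R(r, B) = B*r + 4 = 4 + B*r)
s(c) = √c*(4 + 3*c) (s(c) = (4 + 3*c)*√c = √c*(4 + 3*c))
(-54 + s(8))*y(12, E(4, -2)) = (-54 + √8*(4 + 3*8))*(-3 + 4) = (-54 + (2*√2)*(4 + 24))*1 = (-54 + (2*√2)*28)*1 = (-54 + 56*√2)*1 = -54 + 56*√2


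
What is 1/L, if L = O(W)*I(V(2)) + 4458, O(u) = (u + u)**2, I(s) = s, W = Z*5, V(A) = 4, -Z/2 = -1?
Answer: 1/6058 ≈ 0.00016507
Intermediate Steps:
Z = 2 (Z = -2*(-1) = 2)
W = 10 (W = 2*5 = 10)
O(u) = 4*u**2 (O(u) = (2*u)**2 = 4*u**2)
L = 6058 (L = (4*10**2)*4 + 4458 = (4*100)*4 + 4458 = 400*4 + 4458 = 1600 + 4458 = 6058)
1/L = 1/6058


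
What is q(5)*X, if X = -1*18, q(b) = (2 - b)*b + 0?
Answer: 270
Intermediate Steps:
q(b) = b*(2 - b) (q(b) = b*(2 - b) + 0 = b*(2 - b))
X = -18
q(5)*X = (5*(2 - 1*5))*(-18) = (5*(2 - 5))*(-18) = (5*(-3))*(-18) = -15*(-18) = 270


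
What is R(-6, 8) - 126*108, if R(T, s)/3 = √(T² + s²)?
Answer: -13578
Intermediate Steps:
R(T, s) = 3*√(T² + s²)
R(-6, 8) - 126*108 = 3*√((-6)² + 8²) - 126*108 = 3*√(36 + 64) - 13608 = 3*√100 - 13608 = 3*10 - 13608 = 30 - 13608 = -13578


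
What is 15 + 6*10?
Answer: 75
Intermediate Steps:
15 + 6*10 = 15 + 60 = 75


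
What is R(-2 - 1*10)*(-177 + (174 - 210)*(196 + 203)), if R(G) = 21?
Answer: -305361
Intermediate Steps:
R(-2 - 1*10)*(-177 + (174 - 210)*(196 + 203)) = 21*(-177 + (174 - 210)*(196 + 203)) = 21*(-177 - 36*399) = 21*(-177 - 14364) = 21*(-14541) = -305361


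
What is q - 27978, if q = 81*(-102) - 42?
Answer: -36282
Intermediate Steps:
q = -8304 (q = -8262 - 42 = -8304)
q - 27978 = -8304 - 27978 = -36282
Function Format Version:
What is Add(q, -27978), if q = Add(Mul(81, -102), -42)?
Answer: -36282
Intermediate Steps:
q = -8304 (q = Add(-8262, -42) = -8304)
Add(q, -27978) = Add(-8304, -27978) = -36282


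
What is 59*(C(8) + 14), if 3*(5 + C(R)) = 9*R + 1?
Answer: 5900/3 ≈ 1966.7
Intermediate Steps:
C(R) = -14/3 + 3*R (C(R) = -5 + (9*R + 1)/3 = -5 + (1 + 9*R)/3 = -5 + (⅓ + 3*R) = -14/3 + 3*R)
59*(C(8) + 14) = 59*((-14/3 + 3*8) + 14) = 59*((-14/3 + 24) + 14) = 59*(58/3 + 14) = 59*(100/3) = 5900/3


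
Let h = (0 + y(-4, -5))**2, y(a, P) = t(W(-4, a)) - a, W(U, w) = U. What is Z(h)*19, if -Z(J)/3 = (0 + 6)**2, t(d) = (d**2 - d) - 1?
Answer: -2052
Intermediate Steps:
t(d) = -1 + d**2 - d
y(a, P) = 19 - a (y(a, P) = (-1 + (-4)**2 - 1*(-4)) - a = (-1 + 16 + 4) - a = 19 - a)
h = 529 (h = (0 + (19 - 1*(-4)))**2 = (0 + (19 + 4))**2 = (0 + 23)**2 = 23**2 = 529)
Z(J) = -108 (Z(J) = -3*(0 + 6)**2 = -3*6**2 = -3*36 = -108)
Z(h)*19 = -108*19 = -2052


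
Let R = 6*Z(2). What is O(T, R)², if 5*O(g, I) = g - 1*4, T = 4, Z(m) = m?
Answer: 0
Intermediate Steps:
R = 12 (R = 6*2 = 12)
O(g, I) = -⅘ + g/5 (O(g, I) = (g - 1*4)/5 = (g - 4)/5 = (-4 + g)/5 = -⅘ + g/5)
O(T, R)² = (-⅘ + (⅕)*4)² = (-⅘ + ⅘)² = 0² = 0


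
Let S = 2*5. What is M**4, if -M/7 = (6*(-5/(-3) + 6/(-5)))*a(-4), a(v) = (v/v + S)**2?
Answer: 19771780664762896/625 ≈ 3.1635e+13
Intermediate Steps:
S = 10
a(v) = 121 (a(v) = (v/v + 10)**2 = (1 + 10)**2 = 11**2 = 121)
M = -11858/5 (M = -7*6*(-5/(-3) + 6/(-5))*121 = -7*6*(-5*(-1/3) + 6*(-1/5))*121 = -7*6*(5/3 - 6/5)*121 = -7*6*(7/15)*121 = -98*121/5 = -7*1694/5 = -11858/5 ≈ -2371.6)
M**4 = (-11858/5)**4 = 19771780664762896/625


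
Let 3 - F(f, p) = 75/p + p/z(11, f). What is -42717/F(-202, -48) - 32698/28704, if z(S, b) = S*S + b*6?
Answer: -10703115974479/1132014000 ≈ -9454.9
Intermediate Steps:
z(S, b) = S**2 + 6*b
F(f, p) = 3 - 75/p - p/(121 + 6*f) (F(f, p) = 3 - (75/p + p/(11**2 + 6*f)) = 3 - (75/p + p/(121 + 6*f)) = 3 + (-75/p - p/(121 + 6*f)) = 3 - 75/p - p/(121 + 6*f))
-42717/F(-202, -48) - 32698/28704 = -42717/(3 - 75/(-48) - 1*(-48)/(121 + 6*(-202))) - 32698/28704 = -42717/(3 - 75*(-1/48) - 1*(-48)/(121 - 1212)) - 32698*1/28704 = -42717/(3 + 25/16 - 1*(-48)/(-1091)) - 16349/14352 = -42717/(3 + 25/16 - 1*(-48)*(-1/1091)) - 16349/14352 = -42717/(3 + 25/16 - 48/1091) - 16349/14352 = -42717/78875/17456 - 16349/14352 = -42717*17456/78875 - 16349/14352 = -745667952/78875 - 16349/14352 = -10703115974479/1132014000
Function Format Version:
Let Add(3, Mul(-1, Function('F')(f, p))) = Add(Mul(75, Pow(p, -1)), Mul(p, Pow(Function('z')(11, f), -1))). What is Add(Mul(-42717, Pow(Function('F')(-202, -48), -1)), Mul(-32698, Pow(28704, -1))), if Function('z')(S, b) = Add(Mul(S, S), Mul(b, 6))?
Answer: Rational(-10703115974479, 1132014000) ≈ -9454.9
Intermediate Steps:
Function('z')(S, b) = Add(Pow(S, 2), Mul(6, b))
Function('F')(f, p) = Add(3, Mul(-75, Pow(p, -1)), Mul(-1, p, Pow(Add(121, Mul(6, f)), -1))) (Function('F')(f, p) = Add(3, Mul(-1, Add(Mul(75, Pow(p, -1)), Mul(p, Pow(Add(Pow(11, 2), Mul(6, f)), -1))))) = Add(3, Mul(-1, Add(Mul(75, Pow(p, -1)), Mul(p, Pow(Add(121, Mul(6, f)), -1))))) = Add(3, Add(Mul(-75, Pow(p, -1)), Mul(-1, p, Pow(Add(121, Mul(6, f)), -1)))) = Add(3, Mul(-75, Pow(p, -1)), Mul(-1, p, Pow(Add(121, Mul(6, f)), -1))))
Add(Mul(-42717, Pow(Function('F')(-202, -48), -1)), Mul(-32698, Pow(28704, -1))) = Add(Mul(-42717, Pow(Add(3, Mul(-75, Pow(-48, -1)), Mul(-1, -48, Pow(Add(121, Mul(6, -202)), -1))), -1)), Mul(-32698, Pow(28704, -1))) = Add(Mul(-42717, Pow(Add(3, Mul(-75, Rational(-1, 48)), Mul(-1, -48, Pow(Add(121, -1212), -1))), -1)), Mul(-32698, Rational(1, 28704))) = Add(Mul(-42717, Pow(Add(3, Rational(25, 16), Mul(-1, -48, Pow(-1091, -1))), -1)), Rational(-16349, 14352)) = Add(Mul(-42717, Pow(Add(3, Rational(25, 16), Mul(-1, -48, Rational(-1, 1091))), -1)), Rational(-16349, 14352)) = Add(Mul(-42717, Pow(Add(3, Rational(25, 16), Rational(-48, 1091)), -1)), Rational(-16349, 14352)) = Add(Mul(-42717, Pow(Rational(78875, 17456), -1)), Rational(-16349, 14352)) = Add(Mul(-42717, Rational(17456, 78875)), Rational(-16349, 14352)) = Add(Rational(-745667952, 78875), Rational(-16349, 14352)) = Rational(-10703115974479, 1132014000)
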